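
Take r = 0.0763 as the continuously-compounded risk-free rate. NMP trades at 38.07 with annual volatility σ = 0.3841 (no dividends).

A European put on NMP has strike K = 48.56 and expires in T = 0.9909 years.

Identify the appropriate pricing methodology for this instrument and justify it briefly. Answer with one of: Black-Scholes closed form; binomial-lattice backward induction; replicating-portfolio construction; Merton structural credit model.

framework: Black-Scholes closed form

Key observation: the instrument is a plain European put (strike 48.56) on a lognormal asset; the exact continuous-time formula applies directly.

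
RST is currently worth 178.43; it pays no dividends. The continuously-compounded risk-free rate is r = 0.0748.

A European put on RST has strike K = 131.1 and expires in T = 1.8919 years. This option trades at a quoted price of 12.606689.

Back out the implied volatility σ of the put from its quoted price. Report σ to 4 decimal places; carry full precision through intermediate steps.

At σ = 0.4654 the Black–Scholes value reproduces the quote:
σ√T = 0.4654·√1.8919 = 0.640141
d₁ = (ln(S/K) + (r+σ²/2)T) / (σ√T) = (ln(178.43/131.1) + (0.0748+0.4654²/2)·1.8919) / 0.640141 = (0.308236 + 0.346404) / 0.640141 = 1.022650
d₂ = d₁ − σ√T = 1.022650 − 0.640141 = 0.382510
e^{−rT} = 0.868043
N(−d₁) = 0.153237,  N(−d₂) = 0.351042
V = K·e^{−rT}·N(−d₂) − S·N(−d₁) = 39.948693 − 27.342004 = 12.606689 (equal to the quote); since ∂V/∂σ > 0 for all σ, the implied volatility is unique

sigma = 0.4654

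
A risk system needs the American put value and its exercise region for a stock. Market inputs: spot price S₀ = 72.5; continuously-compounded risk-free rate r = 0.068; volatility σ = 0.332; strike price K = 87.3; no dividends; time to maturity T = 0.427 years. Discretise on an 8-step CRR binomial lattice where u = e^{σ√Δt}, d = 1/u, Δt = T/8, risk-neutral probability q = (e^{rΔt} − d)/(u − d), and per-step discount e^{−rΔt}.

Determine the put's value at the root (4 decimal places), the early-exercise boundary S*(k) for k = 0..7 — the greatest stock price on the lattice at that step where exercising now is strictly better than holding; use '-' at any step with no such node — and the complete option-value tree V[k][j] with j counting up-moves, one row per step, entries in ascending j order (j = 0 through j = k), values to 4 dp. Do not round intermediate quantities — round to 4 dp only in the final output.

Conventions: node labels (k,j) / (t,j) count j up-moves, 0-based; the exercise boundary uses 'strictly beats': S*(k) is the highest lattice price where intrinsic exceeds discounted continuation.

price = 15.5492
boundary = - 67.1470 62.1893 67.1470 62.1893 67.1470 72.5000 78.2797
tree:
15.5492
20.1530 11.1398
25.1107 15.2524 7.1811
29.7024 20.1530 10.5494 3.9248
33.9551 25.1107 14.9219 6.3312 1.5898
37.8938 29.7024 20.1530 9.8920 2.8797 0.3345
41.5417 33.9551 25.1107 14.8000 5.1431 0.6775 0.0000
44.9202 37.8938 29.7024 20.1530 9.0203 1.3724 0.0000 0.0000
48.0493 41.5417 33.9551 25.1107 14.8000 2.7798 0.0000 0.0000 0.0000

params: Δt=0.05337 u=1.07972 d=0.92617 q=0.50451 e^(-rΔt)=0.99638
t_8 payoffs: 48.0493 41.5417 33.9551 25.1107 14.8000 2.7798 0.0000 0.0000 0.0000
t_7: node(7,0) S=42.3798 payoff=44.9202 vs cont=44.6039 → 44.9202 [stop]  node(7,1) S=49.4062 payoff=37.8938 vs cont=37.5775 → 37.8938 [stop]  node(7,2) S=57.5976 payoff=29.7024 vs cont=29.3861 → 29.7024 [stop]  node(7,3) S=67.1470 payoff=20.1530 vs cont=19.8367 → 20.1530 [stop]  node(7,4) S=78.2797 payoff=9.0203 vs cont=8.7040 → 9.0203 [stop]  node(7,5) S=91.2582 payoff=0.0000 vs cont=1.3724 → 1.3724 [wait]  node(7,6) S=106.3884 payoff=0.0000 vs cont=0.0000 → 0.0000 [wait]  node(7,7) S=124.0272 payoff=0.0000 vs cont=0.0000 → 0.0000 [wait]  ⇒ S*(7)=78.2797
t_6: node(6,0) S=45.7583 payoff=41.5417 vs cont=41.2254 → 41.5417 [stop]  node(6,1) S=53.3449 payoff=33.9551 vs cont=33.6388 → 33.9551 [stop]  node(6,2) S=62.1893 payoff=25.1107 vs cont=24.7945 → 25.1107 [stop]  node(6,3) S=72.5000 payoff=14.8000 vs cont=14.4837 → 14.8000 [stop]  node(6,4) S=84.5202 payoff=2.7798 vs cont=5.1431 → 5.1431 [wait]  node(6,5) S=98.5333 payoff=0.0000 vs cont=0.6775 → 0.6775 [wait]  node(6,6) S=114.8698 payoff=0.0000 vs cont=0.0000 → 0.0000 [wait]  ⇒ S*(6)=72.5000
t_5: node(5,0) S=49.4062 payoff=37.8938 vs cont=37.5775 → 37.8938 [stop]  node(5,1) S=57.5976 payoff=29.7024 vs cont=29.3861 → 29.7024 [stop]  node(5,2) S=67.1470 payoff=20.1530 vs cont=19.8367 → 20.1530 [stop]  node(5,3) S=78.2797 payoff=9.0203 vs cont=9.8920 → 9.8920 [wait]  node(5,4) S=91.2582 payoff=0.0000 vs cont=2.8797 → 2.8797 [wait]  node(5,5) S=106.3884 payoff=0.0000 vs cont=0.3345 → 0.3345 [wait]  ⇒ S*(5)=67.1470
t_4: node(4,0) S=53.3449 payoff=33.9551 vs cont=33.6388 → 33.9551 [stop]  node(4,1) S=62.1893 payoff=25.1107 vs cont=24.7945 → 25.1107 [stop]  node(4,2) S=72.5000 payoff=14.8000 vs cont=14.9219 → 14.9219 [wait]  node(4,3) S=84.5202 payoff=2.7798 vs cont=6.3312 → 6.3312 [wait]  node(4,4) S=98.5333 payoff=0.0000 vs cont=1.5898 → 1.5898 [wait]  ⇒ S*(4)=62.1893
t_3: node(3,0) S=57.5976 payoff=29.7024 vs cont=29.3861 → 29.7024 [stop]  node(3,1) S=67.1470 payoff=20.1530 vs cont=19.8980 → 20.1530 [stop]  node(3,2) S=78.2797 payoff=9.0203 vs cont=10.5494 → 10.5494 [wait]  node(3,3) S=91.2582 payoff=0.0000 vs cont=3.9248 → 3.9248 [wait]  ⇒ S*(3)=67.1470
t_2: node(2,0) S=62.1893 payoff=25.1107 vs cont=24.7945 → 25.1107 [stop]  node(2,1) S=72.5000 payoff=14.8000 vs cont=15.2524 → 15.2524 [wait]  node(2,2) S=84.5202 payoff=2.7798 vs cont=7.1811 → 7.1811 [wait]  ⇒ S*(2)=62.1893
t_1: node(1,0) S=67.1470 payoff=20.1530 vs cont=20.0641 → 20.1530 [stop]  node(1,1) S=78.2797 payoff=9.0203 vs cont=11.1398 → 11.1398 [wait]  ⇒ S*(1)=67.1470
t_0: node(0,0) S=72.5000 payoff=14.8000 vs cont=15.5492 → 15.5492 [wait]  ⇒ S*(0)=-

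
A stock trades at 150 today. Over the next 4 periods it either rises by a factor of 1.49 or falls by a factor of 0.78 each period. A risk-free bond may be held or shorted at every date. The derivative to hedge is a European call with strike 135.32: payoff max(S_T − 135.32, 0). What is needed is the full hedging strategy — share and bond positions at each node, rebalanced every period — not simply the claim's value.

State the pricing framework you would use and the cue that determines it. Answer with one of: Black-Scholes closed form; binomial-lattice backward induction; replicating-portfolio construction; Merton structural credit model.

Key observation: the task asks for the hedge itself — share and bond holdings at every node of the 4-period tree on spot 150 with factors 1.49/0.78 — which is exactly what the replicating-portfolio construction produces.

framework: replicating-portfolio construction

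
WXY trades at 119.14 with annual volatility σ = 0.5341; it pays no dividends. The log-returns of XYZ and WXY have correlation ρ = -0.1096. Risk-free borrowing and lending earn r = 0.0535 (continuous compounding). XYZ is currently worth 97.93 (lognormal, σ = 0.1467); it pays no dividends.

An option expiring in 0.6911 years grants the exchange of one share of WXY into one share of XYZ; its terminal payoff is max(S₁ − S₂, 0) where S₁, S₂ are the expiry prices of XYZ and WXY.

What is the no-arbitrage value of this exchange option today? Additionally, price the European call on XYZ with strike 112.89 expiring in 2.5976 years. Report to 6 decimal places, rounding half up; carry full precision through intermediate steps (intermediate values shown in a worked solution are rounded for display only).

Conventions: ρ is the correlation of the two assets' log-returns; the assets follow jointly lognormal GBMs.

σ_eff = √(σ₁² + σ₂² − 2ρσ₁σ₂) = √(0.1467² + 0.5341² − 2·-0.1096·0.1467·0.5341) = 0.569174
d₁ = (ln(S₁/S₂) + (q₂ − q₁ + σ_eff²/2)T) / (σ_eff√T) = (ln(97.93/119.14) + (0.0 − 0.0 + 0.161979)·0.6911) / 0.473168 = -0.177743
d₂ = d₁ − σ_eff√T = -0.177743 − 0.473168 = -0.650911
N(d₁) = 0.429462,  N(d₂) = 0.257552
V = S₁·e^{−q₁T}·N(d₁) − S₂·e^{−q₂T}·N(d₂) = 42.057238 − 30.684734 = 11.372504
[vanilla: XYZ call K=112.89]
σ√T = 0.1467·√2.5976 = 0.236437
d₁ = (ln(S/K) + (r+σ²/2)T) / (σ√T) = (ln(97.93/112.89) + (0.0535+0.1467²/2)·2.5976) / 0.236437 = (-0.142161 + 0.166923) / 0.236437 = 0.104730
d₂ = d₁ − σ√T = 0.104730 − 0.236437 = -0.131708
e^{−rT} = 0.870253
N(d₁) = 0.541705,  N(d₂) = 0.447608
price = S·N(d₁) − K·e^{−rT}·N(d₂) = 53.049149 − 43.974244 = 9.074905

exchange price = 11.372504
price(XYZ call K=112.89) = 9.074905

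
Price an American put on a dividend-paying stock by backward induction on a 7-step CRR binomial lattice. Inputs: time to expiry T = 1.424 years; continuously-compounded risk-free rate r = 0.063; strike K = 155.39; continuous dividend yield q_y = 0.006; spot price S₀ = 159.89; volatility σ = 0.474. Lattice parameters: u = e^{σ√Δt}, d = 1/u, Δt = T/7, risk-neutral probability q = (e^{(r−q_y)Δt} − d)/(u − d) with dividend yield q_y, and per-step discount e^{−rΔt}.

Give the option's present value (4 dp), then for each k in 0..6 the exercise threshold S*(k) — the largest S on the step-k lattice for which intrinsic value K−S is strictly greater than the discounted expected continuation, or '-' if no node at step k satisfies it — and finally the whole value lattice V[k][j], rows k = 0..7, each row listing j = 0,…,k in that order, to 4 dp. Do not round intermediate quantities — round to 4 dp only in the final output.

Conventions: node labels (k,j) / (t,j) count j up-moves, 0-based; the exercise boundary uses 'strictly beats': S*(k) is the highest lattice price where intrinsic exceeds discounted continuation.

price = 28.3105
boundary = - - - 84.1937 67.9881 84.1937 104.2622
tree:
28.3105
39.7855 16.3383
54.1880 24.8748 7.3035
71.1963 36.7757 12.3363 1.9134
87.4019 52.3959 20.4308 3.6834 0.0000
100.4883 71.1963 32.9447 7.0906 0.0000 0.0000
111.0559 87.4019 51.1278 13.6496 0.0000 0.0000 0.0000
119.5893 100.4883 71.1963 26.2758 0.0000 0.0000 0.0000 0.0000

Δt=0.20343, u=1.23836, d=0.80752, q=0.47383, disc=e^(-rΔt)=0.98727
k=7 terminal: V=max(K-S,0) → 119.5893 100.4883 71.1963 26.2758 0.0000 0.0000 0.0000 0.0000
k=6: j=0 S=44.3341 intr=111.0559 cont=109.1312 V=111.0559[EX]; j=1 S=67.9881 intr=87.4019 cont=85.5061 V=87.4019[EX]; j=2 S=104.2622 intr=51.1278 cont=49.2762 V=51.1278[EX]; j=3 S=159.8900 intr=0.0000 cont=13.6496 V=13.6496[hold]; j=4 S=245.1973 intr=0.0000 cont=0.0000 V=0.0000[hold]; j=5 S=376.0191 intr=0.0000 cont=0.0000 V=0.0000[hold]; j=6 S=576.6393 intr=0.0000 cont=0.0000 V=0.0000[hold]  S*(6)=104.2622
k=5: j=0 S=54.9017 intr=100.4883 cont=98.5765 V=100.4883[EX]; j=1 S=84.1937 intr=71.1963 cont=69.3202 V=71.1963[EX]; j=2 S=129.1142 intr=26.2758 cont=32.9447 V=32.9447[hold]; j=3 S=198.0015 intr=0.0000 cont=7.0906 V=7.0906[hold]; j=4 S=303.6427 intr=0.0000 cont=0.0000 V=0.0000[hold]; j=5 S=465.6473 intr=0.0000 cont=0.0000 V=0.0000[hold]  S*(5)=84.1937
k=4: j=0 S=67.9881 intr=87.4019 cont=85.5061 V=87.4019[EX]; j=1 S=104.2622 intr=51.1278 cont=52.3959 V=52.3959[hold]; j=2 S=159.8900 intr=0.0000 cont=20.4308 V=20.4308[hold]; j=3 S=245.1973 intr=0.0000 cont=3.6834 V=3.6834[hold]; j=4 S=376.0191 intr=0.0000 cont=0.0000 V=0.0000[hold]  S*(4)=67.9881
k=3: j=0 S=84.1937 intr=71.1963 cont=69.9134 V=71.1963[EX]; j=1 S=129.1142 intr=26.2758 cont=36.7757 V=36.7757[hold]; j=2 S=198.0015 intr=0.0000 cont=12.3363 V=12.3363[hold]; j=3 S=303.6427 intr=0.0000 cont=1.9134 V=1.9134[hold]  S*(3)=84.1937
k=2: j=0 S=104.2622 intr=51.1278 cont=54.1880 V=54.1880[hold]; j=1 S=159.8900 intr=0.0000 cont=24.8748 V=24.8748[hold]; j=2 S=245.1973 intr=0.0000 cont=7.3035 V=7.3035[hold]  S*(2)=-
k=1: j=0 S=129.1142 intr=26.2758 cont=39.7855 V=39.7855[hold]; j=1 S=198.0015 intr=0.0000 cont=16.3383 V=16.3383[hold]  S*(1)=-
k=0: j=0 S=159.8900 intr=0.0000 cont=28.3105 V=28.3105[hold]  S*(0)=-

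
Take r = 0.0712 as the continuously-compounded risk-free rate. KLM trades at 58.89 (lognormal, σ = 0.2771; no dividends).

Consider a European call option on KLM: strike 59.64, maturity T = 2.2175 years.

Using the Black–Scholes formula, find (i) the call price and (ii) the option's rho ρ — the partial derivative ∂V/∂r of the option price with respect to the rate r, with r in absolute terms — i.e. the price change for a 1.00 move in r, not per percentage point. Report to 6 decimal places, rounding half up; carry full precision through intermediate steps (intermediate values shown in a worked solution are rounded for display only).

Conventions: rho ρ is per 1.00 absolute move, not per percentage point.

σ√T = 0.2771·√2.2175 = 0.412637
d₁ = (ln(S/K) + (r+σ²/2)T) / (σ√T) = (ln(58.89/59.64) + (0.0712+0.2771²/2)·2.2175) / 0.412637 = (-0.012655 + 0.243021) / 0.412637 = 0.558276
d₂ = d₁ − σ√T = 0.558276 − 0.412637 = 0.145639
e^{−rT} = 0.853947
N(d₁) = 0.711672,  N(d₂) = 0.557897
Call price V = S·N(d₁) − K·e^{−rT}·N(d₂) = 41.910371 − 28.413355 = 13.497016
ρ = K·T·e^{−rT}·N(d₂) = 63.006615

price = 13.497016
ρ = 63.006615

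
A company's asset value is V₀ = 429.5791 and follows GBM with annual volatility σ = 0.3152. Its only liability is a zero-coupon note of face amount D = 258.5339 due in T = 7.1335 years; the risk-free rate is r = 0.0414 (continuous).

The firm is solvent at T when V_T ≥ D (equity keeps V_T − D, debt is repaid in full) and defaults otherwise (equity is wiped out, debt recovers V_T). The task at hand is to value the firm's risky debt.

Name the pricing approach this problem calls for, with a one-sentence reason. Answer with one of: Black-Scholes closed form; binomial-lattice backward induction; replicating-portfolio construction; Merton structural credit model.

framework: Merton structural credit model

Key observation: the asked-for credit quantity lives on the firm's capital structure — asset value, asset volatility, debt face 258.5339 — which is the structural model's domain.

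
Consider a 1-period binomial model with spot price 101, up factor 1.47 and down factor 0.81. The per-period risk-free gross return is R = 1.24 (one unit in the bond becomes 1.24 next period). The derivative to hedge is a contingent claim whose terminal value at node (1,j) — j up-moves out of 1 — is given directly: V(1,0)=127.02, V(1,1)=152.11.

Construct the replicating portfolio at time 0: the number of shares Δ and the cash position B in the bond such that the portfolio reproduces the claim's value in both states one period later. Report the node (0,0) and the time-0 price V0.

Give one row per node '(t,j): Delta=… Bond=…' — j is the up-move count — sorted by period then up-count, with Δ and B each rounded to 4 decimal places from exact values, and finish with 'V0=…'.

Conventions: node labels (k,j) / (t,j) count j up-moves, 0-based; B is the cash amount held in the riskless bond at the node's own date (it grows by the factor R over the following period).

(0,0): Delta=0.3764 Bond=77.6030
V0=115.6182

Under the risk-neutral measure, an up-move has probability p* = (R−d)/(u−d) = 0.6515 and values discount at R = 1.24.
At maturity the claim pays: V(1,0)=127.0200, V(1,1)=152.1100
(0,0): S=101.0000. Δ = (V_up−V_dn)/(S_up−S_dn) = (152.1100−127.0200)/(148.4700−81.8100) = 0.3764. V = [p*·152.1100 + (1−p*)·127.0200]/1.24 = 115.6182. B = V − Δ·S = 77.6030.
Verification: the root portfolio costs Δ(0,0)·S0 + B(0,0) = 115.6182, matching V0.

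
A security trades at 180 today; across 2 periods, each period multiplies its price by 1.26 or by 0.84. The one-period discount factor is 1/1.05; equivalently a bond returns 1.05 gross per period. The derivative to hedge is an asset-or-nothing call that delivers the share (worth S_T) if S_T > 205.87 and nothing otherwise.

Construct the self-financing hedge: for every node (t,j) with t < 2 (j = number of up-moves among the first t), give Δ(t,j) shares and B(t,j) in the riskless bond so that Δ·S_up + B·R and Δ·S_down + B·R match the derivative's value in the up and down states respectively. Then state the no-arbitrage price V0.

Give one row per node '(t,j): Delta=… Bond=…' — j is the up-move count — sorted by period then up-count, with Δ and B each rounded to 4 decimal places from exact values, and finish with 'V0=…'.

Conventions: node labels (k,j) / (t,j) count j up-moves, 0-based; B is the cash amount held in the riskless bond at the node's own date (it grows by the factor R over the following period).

(0,0): Delta=1.8000 Bond=-259.2000
(1,0): Delta=0.0000 Bond=0.0000
(1,1): Delta=3.0000 Bond=-544.3200
V0=64.8000

No-arbitrage ⇒ martingale measure with p* = (R−d)/(u−d) = 0.5000.
Payoffs at expiry: V(2,0)=0.0000, V(2,1)=0.0000, V(2,2)=285.7680
Node (1,0) S=151.2000: V=(p*·0.0000+(1−p*)·0.0000)/1.05=0.0000; Δ=(0.0000−0.0000)/(190.5120−127.0080)=0.0000; B=V−Δ·S=0.0000
Node (1,1) S=226.8000: V=(p*·285.7680+(1−p*)·0.0000)/1.05=136.0800; Δ=(285.7680−0.0000)/(285.7680−190.5120)=3.0000; B=V−Δ·S=-544.3200
Node (0,0) S=180.0000: V=(p*·136.0800+(1−p*)·0.0000)/1.05=64.8000; Δ=(136.0800−0.0000)/(226.8000−151.2000)=1.8000; B=V−Δ·S=-259.2000
Check: Δ(0,0)·S0 + B(0,0) = 64.8000 = V0.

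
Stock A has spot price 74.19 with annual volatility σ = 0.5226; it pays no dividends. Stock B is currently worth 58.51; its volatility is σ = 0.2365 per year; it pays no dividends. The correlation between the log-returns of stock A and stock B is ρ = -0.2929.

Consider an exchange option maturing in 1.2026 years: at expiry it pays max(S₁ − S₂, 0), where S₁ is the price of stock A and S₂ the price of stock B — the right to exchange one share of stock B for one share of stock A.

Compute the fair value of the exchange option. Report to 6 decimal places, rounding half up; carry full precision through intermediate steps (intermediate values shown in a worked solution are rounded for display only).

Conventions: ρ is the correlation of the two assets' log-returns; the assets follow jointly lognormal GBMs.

exchange price = 26.863809

σ_eff = √(σ₁² + σ₂² − 2ρσ₁σ₂) = √(0.5226² + 0.2365² − 2·-0.2929·0.5226·0.2365) = 0.633597
d₁ = (ln(S₁/S₂) + (q₂ − q₁ + σ_eff²/2)T) / (σ_eff√T) = (ln(74.19/58.51) + (0.0 − 0.0 + 0.200722)·1.2026) / 0.694822 = 0.689127
d₂ = d₁ − σ_eff√T = 0.689127 − 0.694822 = -0.005695
N(d₁) = 0.754628,  N(d₂) = 0.497728
V = S₁·e^{−q₁T}·N(d₁) − S₂·e^{−q₂T}·N(d₂) = 55.985872 − 29.122063 = 26.863809
Key observation: the rate r is irrelevant here: denominating values in stock B turns the exchange into a ratio option on S₁/S₂, and discounting at r drops out.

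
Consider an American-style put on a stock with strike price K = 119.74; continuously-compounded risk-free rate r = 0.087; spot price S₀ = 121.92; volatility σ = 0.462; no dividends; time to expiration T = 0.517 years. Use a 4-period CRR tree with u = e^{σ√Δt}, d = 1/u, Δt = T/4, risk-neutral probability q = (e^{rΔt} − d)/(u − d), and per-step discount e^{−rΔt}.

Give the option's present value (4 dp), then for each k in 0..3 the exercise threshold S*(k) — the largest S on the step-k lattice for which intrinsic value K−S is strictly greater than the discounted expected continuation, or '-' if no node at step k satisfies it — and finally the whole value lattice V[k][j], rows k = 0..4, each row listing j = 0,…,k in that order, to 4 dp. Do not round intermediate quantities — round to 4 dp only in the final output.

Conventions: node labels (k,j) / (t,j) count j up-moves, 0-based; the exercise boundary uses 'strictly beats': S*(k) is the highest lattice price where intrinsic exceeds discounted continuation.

price = 12.1726
boundary = - - 87.4594 103.2620
tree:
12.1726
20.2276 4.1503
32.2806 8.2698 0.0000
45.6649 16.4780 0.0000 0.0000
57.0010 32.2806 0.0000 0.0000 0.0000

params: Δt=0.12925 u=1.18069 d=0.84697 q=0.49246 e^(-rΔt)=0.98882
t_4 payoffs: 57.0010 32.2806 0.0000 0.0000 0.0000
t_3: node(3,0) S=74.0751 payoff=45.6649 vs cont=44.3260 → 45.6649 [stop]  node(3,1) S=103.2620 payoff=16.4780 vs cont=16.2006 → 16.4780 [stop]  node(3,2) S=143.9492 payoff=0.0000 vs cont=0.0000 → 0.0000 [wait]  node(3,3) S=200.6678 payoff=0.0000 vs cont=0.0000 → 0.0000 [wait]  ⇒ S*(3)=103.2620
t_2: node(2,0) S=87.4594 payoff=32.2806 vs cont=30.9417 → 32.2806 [stop]  node(2,1) S=121.9200 payoff=0.0000 vs cont=8.2698 → 8.2698 [wait]  node(2,2) S=169.9587 payoff=0.0000 vs cont=0.0000 → 0.0000 [wait]  ⇒ S*(2)=87.4594
t_1: node(1,0) S=103.2620 payoff=16.4780 vs cont=20.2276 → 20.2276 [wait]  node(1,1) S=143.9492 payoff=0.0000 vs cont=4.1503 → 4.1503 [wait]  ⇒ S*(1)=-
t_0: node(0,0) S=121.9200 payoff=0.0000 vs cont=12.1726 → 12.1726 [wait]  ⇒ S*(0)=-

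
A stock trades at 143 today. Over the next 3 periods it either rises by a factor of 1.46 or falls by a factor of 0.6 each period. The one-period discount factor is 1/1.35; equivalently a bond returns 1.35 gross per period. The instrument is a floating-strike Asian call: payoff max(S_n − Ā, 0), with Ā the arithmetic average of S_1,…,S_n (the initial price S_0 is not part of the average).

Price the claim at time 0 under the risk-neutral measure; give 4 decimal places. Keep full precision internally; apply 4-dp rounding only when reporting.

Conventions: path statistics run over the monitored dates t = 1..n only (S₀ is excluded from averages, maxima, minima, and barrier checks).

price = 36.3122

Risk-neutral up-probability p* = (R−d)/(u−d) = (1.35−0.6)/(1.46−0.6) = 0.8721; the claim prices as the p*-weighted sum of path payoffs discounted by R^3.
Enumerate all 2^3 = 8 price paths (U = up ×1.46, D = down ×0.6); each path with k up-moves has probability p*^k·(1−p*)^(3−k).
DDD: Ā=56.0560, payoff=0.0000, prob=0.002093
UDD: Ā=136.4029, payoff=0.0000, prob=0.014268
DUD: Ā=95.4096, payoff=0.0000, prob=0.014268
UUD: Ā=232.1634, payoff=0.0000, prob=0.097279
DDU: Ā=70.8136, payoff=4.3472, prob=0.014268
UDU: Ā=172.3131, payoff=10.5782, prob=0.097279
DUU: Ā=131.3198, payoff=51.5715, prob=0.097279
UUU: Ā=319.5447, payoff=125.4907, prob=0.663267
Price = Σ prob·payoff / R^3 = 89.341744 / 2.460375 = 36.3122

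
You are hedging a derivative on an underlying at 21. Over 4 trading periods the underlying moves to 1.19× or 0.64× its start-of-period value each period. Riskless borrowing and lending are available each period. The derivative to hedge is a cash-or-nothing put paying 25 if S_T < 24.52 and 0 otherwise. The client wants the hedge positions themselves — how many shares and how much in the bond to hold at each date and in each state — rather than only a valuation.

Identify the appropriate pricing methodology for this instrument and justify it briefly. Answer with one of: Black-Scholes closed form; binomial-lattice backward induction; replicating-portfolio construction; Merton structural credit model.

Key observation: the mandate to exhibit the hedge at every date and state singles out the replicating-portfolio construction on the 4-period tree with factors 1.19 and 0.64 from 21.

framework: replicating-portfolio construction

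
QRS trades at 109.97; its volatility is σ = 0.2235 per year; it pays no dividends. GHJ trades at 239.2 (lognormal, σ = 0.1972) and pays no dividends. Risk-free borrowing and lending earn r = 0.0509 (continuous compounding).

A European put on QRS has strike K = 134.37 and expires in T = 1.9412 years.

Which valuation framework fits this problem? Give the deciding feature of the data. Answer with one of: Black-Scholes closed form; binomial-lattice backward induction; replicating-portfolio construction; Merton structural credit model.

Key observation: the strike-134.37 put on QRS is European-exercise on a continuously-modelled lognormal underlying, so its value is a single closed-form evaluation.

framework: Black-Scholes closed form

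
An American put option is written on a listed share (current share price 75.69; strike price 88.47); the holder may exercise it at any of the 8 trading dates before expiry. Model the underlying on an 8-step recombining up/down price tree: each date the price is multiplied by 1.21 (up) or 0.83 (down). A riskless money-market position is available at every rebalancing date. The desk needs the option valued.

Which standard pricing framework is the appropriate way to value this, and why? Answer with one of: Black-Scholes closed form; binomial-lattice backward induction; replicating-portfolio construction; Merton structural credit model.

framework: binomial-lattice backward induction

Key observation: the defining feature is the embedded early-exercise option across 8 discrete dates on the spot-75.69 tree; pricing the strike-88.47 put means working backward with an exercise test at every node.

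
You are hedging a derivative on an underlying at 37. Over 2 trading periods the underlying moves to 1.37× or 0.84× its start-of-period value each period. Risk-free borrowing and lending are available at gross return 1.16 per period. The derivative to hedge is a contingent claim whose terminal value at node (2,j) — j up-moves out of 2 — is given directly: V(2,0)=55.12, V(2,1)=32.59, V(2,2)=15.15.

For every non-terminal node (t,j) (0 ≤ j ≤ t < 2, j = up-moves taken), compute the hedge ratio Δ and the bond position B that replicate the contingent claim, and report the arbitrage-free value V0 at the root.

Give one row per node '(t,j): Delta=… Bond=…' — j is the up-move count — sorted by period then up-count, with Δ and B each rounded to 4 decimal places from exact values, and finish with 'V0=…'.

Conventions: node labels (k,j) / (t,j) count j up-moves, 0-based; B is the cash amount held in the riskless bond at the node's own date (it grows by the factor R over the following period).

Under the risk-neutral measure, an up-move has probability p* = (R−d)/(u−d) = 0.6038 and values discount at R = 1.16.
Payoffs at expiry: V(2,0)=55.1200, V(2,1)=32.5900, V(2,2)=15.1500
(1,0): S=31.0800. Δ = (V_up−V_dn)/(S_up−S_dn) = (32.5900−55.1200)/(42.5796−26.1072) = -1.3677. V = [p*·32.5900 + (1−p*)·55.1200]/1.16 = 35.7905. B = V − Δ·S = 78.2999.
(1,1): S=50.6900. Δ = (V_up−V_dn)/(S_up−S_dn) = (15.1500−32.5900)/(69.4453−42.5796) = -0.6492. V = [p*·15.1500 + (1−p*)·32.5900]/1.16 = 19.0174. B = V − Δ·S = 51.9231.
(0,0): S=37.0000. Δ = (V_up−V_dn)/(S_up−S_dn) = (19.0174−35.7905)/(50.6900−31.0800) = -0.8553. V = [p*·19.0174 + (1−p*)·35.7905]/1.16 = 22.1236. B = V − Δ·S = 53.7709.
Check: Δ(0,0)·S0 + B(0,0) = 22.1236 = V0.

(0,0): Delta=-0.8553 Bond=53.7709
(1,0): Delta=-1.3677 Bond=78.2999
(1,1): Delta=-0.6492 Bond=51.9231
V0=22.1236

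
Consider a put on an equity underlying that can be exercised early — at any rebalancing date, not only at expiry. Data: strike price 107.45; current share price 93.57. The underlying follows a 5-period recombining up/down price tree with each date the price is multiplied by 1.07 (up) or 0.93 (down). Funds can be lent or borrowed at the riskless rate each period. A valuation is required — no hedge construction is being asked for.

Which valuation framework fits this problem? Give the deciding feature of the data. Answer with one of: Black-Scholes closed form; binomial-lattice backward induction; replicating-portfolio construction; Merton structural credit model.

framework: binomial-lattice backward induction

Key observation: the put (strike 107.45 on spot 93.57) is American-style on a 5-step discrete price model, so the early-exercise decision at every node requires stepwise backward valuation — a closed form cannot price the exercise right.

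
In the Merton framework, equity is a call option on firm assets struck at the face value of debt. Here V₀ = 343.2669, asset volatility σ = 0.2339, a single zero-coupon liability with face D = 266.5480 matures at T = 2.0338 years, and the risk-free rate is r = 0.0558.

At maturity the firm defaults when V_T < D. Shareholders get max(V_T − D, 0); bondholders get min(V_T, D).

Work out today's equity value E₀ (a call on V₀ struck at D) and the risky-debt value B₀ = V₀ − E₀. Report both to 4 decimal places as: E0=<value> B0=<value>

Equity is a call on the firm's assets struck at D = 266.5480:
d₁ = [ln(V₀/D) + (r + σ²/2)T] / (σ√T)
   = [ln(343.2669/266.5480) + (0.0558 + 0.5·0.2339²)·2.0338] / (0.2339·√2.0338)
   = [0.252954 + 0.169120] / 0.333568 = 1.265331
d₂ = d₁ − σ√T = 1.265331 − 0.333568 = 0.931763
N(d₁) = 0.897124,  N(d₂) = 0.824270,  e^(−rT) = 0.892717
E₀ = V₀·N(d₁) − D·e^(−rT)·N(d₂)
   = 343.2669·0.897124 − 266.5480·0.892717·0.824270 = 111.816173
B₀ = V₀ − E₀ = 343.2669 − 111.816173 = 231.450727

E0=111.8162 B0=231.4507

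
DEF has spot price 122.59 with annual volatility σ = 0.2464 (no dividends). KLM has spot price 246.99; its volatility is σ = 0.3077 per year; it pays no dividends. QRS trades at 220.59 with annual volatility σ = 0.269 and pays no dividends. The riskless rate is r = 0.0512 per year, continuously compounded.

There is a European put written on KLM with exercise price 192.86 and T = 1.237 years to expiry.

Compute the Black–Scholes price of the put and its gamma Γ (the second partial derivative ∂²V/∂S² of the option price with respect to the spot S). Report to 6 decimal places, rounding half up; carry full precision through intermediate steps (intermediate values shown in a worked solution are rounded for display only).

price = 7.098359
Γ = 0.002637

σ√T = 0.3077·√1.237 = 0.342225
d₁ = (ln(S/K) + (r+σ²/2)T) / (σ√T) = (ln(246.99/192.86) + (0.0512+0.3077²/2)·1.237) / 0.342225 = (0.247383 + 0.121894) / 0.342225 = 1.079045
d₂ = d₁ − σ√T = 1.079045 − 0.342225 = 0.736820
e^{−rT} = 0.938630
N(−d₁) = 0.140284,  N(−d₂) = 0.230616
Put price V = K·e^{−rT}·N(−d₂) − S·N(−d₁) = 41.747037 − 34.648679 = 7.098359
φ(d₁) = (1/√(2π))·e^{−d₁²/2} = 0.222883
Γ = φ(d₁) / (S·σ·√T) = 0.002637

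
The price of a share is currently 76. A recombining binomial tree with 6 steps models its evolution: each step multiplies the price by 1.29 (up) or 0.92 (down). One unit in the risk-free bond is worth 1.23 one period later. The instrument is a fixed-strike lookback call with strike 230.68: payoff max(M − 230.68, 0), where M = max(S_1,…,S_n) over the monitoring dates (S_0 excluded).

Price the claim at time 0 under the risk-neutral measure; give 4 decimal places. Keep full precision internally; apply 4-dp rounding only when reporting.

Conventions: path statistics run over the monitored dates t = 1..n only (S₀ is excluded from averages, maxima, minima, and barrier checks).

Risk-neutral up-probability p* = (R−d)/(u−d) = (1.23−0.92)/(1.29−0.92) = 0.8378; the claim prices as the p*-weighted sum of path payoffs discounted by R^6.
Enumerate all 2^6 = 64 price paths (U = up ×1.29, D = down ×0.92); each path with k up-moves has probability p*^k·(1−p*)^(6−k).
DDDDDD: M=69.9200, payoff=0.0000, prob=0.000018
UDDDDD: M=98.0400, payoff=0.0000, prob=0.000094
DUDDDD: M=90.1968, payoff=0.0000, prob=0.000094
UUDDDD: M=126.4716, payoff=0.0000, prob=0.000485
DDUDDD: M=82.9811, payoff=0.0000, prob=0.000094
UDUDDD: M=116.3539, payoff=0.0000, prob=0.000485
DUUDDD: M=116.3539, payoff=0.0000, prob=0.000485
UUUDDD: M=163.1484, payoff=0.0000, prob=0.002508
DDDUDD: M=76.3426, payoff=0.0000, prob=0.000094
UDDUDD: M=107.0456, payoff=0.0000, prob=0.000485
DUDUDD: M=107.0456, payoff=0.0000, prob=0.000485
UUDUDD: M=150.0965, payoff=0.0000, prob=0.002508
DDUUDD: M=107.0456, payoff=0.0000, prob=0.000485
UDUUDD: M=150.0965, payoff=0.0000, prob=0.002508
DUUUDD: M=150.0965, payoff=0.0000, prob=0.002508
UUUUDD: M=210.4614, payoff=0.0000, prob=0.012958
DDDDUD: M=70.2352, payoff=0.0000, prob=0.000094
UDDDUD: M=98.4819, payoff=0.0000, prob=0.000485
DUDDUD: M=98.4819, payoff=0.0000, prob=0.000485
UUDDUD: M=138.0888, payoff=0.0000, prob=0.002508
DDUDUD: M=98.4819, payoff=0.0000, prob=0.000485
UDUDUD: M=138.0888, payoff=0.0000, prob=0.002508
DUUDUD: M=138.0888, payoff=0.0000, prob=0.002508
UUUDUD: M=193.6245, payoff=0.0000, prob=0.012958
DDDUUD: M=98.4819, payoff=0.0000, prob=0.000485
UDDUUD: M=138.0888, payoff=0.0000, prob=0.002508
DUDUUD: M=138.0888, payoff=0.0000, prob=0.002508
UUDUUD: M=193.6245, payoff=0.0000, prob=0.012958
DDUUUD: M=138.0888, payoff=0.0000, prob=0.002508
UDUUUD: M=193.6245, payoff=0.0000, prob=0.012958
DUUUUD: M=193.6245, payoff=0.0000, prob=0.012958
UUUUUD: M=271.4952, payoff=40.8152, prob=0.066950
DDDDDU: M=69.9200, payoff=0.0000, prob=0.000094
UDDDDU: M=98.0400, payoff=0.0000, prob=0.000485
DUDDDU: M=90.6034, payoff=0.0000, prob=0.000485
UUDDDU: M=127.0417, payoff=0.0000, prob=0.002508
DDUDDU: M=90.6034, payoff=0.0000, prob=0.000485
UDUDDU: M=127.0417, payoff=0.0000, prob=0.002508
DUUDDU: M=127.0417, payoff=0.0000, prob=0.002508
UUUDDU: M=178.1345, payoff=0.0000, prob=0.012958
DDDUDU: M=90.6034, payoff=0.0000, prob=0.000485
UDDUDU: M=127.0417, payoff=0.0000, prob=0.002508
DUDUDU: M=127.0417, payoff=0.0000, prob=0.002508
UUDUDU: M=178.1345, payoff=0.0000, prob=0.012958
DDUUDU: M=127.0417, payoff=0.0000, prob=0.002508
UDUUDU: M=178.1345, payoff=0.0000, prob=0.012958
DUUUDU: M=178.1345, payoff=0.0000, prob=0.012958
UUUUDU: M=249.7756, payoff=19.0956, prob=0.066950
DDDDUU: M=90.6034, payoff=0.0000, prob=0.000485
UDDDUU: M=127.0417, payoff=0.0000, prob=0.002508
DUDDUU: M=127.0417, payoff=0.0000, prob=0.002508
UUDDUU: M=178.1345, payoff=0.0000, prob=0.012958
DDUDUU: M=127.0417, payoff=0.0000, prob=0.002508
UDUDUU: M=178.1345, payoff=0.0000, prob=0.012958
DUUDUU: M=178.1345, payoff=0.0000, prob=0.012958
UUUDUU: M=249.7756, payoff=19.0956, prob=0.066950
DDDUUU: M=127.0417, payoff=0.0000, prob=0.002508
UDDUUU: M=178.1345, payoff=0.0000, prob=0.012958
DUDUUU: M=178.1345, payoff=0.0000, prob=0.012958
UUDUUU: M=249.7756, payoff=19.0956, prob=0.066950
DDUUUU: M=178.1345, payoff=0.0000, prob=0.012958
UDUUUU: M=249.7756, payoff=19.0956, prob=0.066950
DUUUUU: M=249.7756, payoff=19.0956, prob=0.066950
UUUUUU: M=350.2288, payoff=119.5488, prob=0.345907
Price = Σ prob·payoff / R^6 = 50.477607 / 3.462826 = 14.5770

price = 14.5770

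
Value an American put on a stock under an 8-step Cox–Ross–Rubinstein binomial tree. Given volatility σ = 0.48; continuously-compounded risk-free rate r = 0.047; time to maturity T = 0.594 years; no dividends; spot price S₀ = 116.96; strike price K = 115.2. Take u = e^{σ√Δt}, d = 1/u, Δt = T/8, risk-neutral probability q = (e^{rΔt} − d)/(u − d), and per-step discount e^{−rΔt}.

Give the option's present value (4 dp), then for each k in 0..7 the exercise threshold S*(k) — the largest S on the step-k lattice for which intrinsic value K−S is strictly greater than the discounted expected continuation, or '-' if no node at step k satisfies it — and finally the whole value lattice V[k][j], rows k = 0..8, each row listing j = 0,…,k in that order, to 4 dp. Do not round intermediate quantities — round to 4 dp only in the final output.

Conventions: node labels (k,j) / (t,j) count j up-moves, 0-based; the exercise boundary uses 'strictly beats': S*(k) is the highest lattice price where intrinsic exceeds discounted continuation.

price = 14.4603
boundary = - - - - 69.3145 79.0001 90.0390 79.0001
tree:
14.4603
20.3543 8.1976
27.7487 12.5134 3.5943
36.4483 18.5513 6.0809 0.9340
45.8855 26.5174 10.0796 1.8048 0.0000
54.3836 36.1999 16.2491 3.4874 0.0000 0.0000
61.8398 45.8855 25.1610 6.7387 0.0000 0.0000 0.0000
68.3819 54.3836 36.1999 13.0212 0.0000 0.0000 0.0000 0.0000
74.1219 61.8398 45.8855 25.1610 0.0000 0.0000 0.0000 0.0000 0.0000

params: Δt=0.07425 u=1.13973 d=0.87740 q=0.48067 e^(-rΔt)=0.99652
t_8 payoffs: 74.1219 61.8398 45.8855 25.1610 0.0000 0.0000 0.0000 0.0000 0.0000
t_7: node(7,0) S=46.8181 payoff=68.3819 vs cont=67.9806 → 68.3819 [stop]  node(7,1) S=60.8164 payoff=54.3836 vs cont=53.9823 → 54.3836 [stop]  node(7,2) S=79.0001 payoff=36.1999 vs cont=35.7986 → 36.1999 [stop]  node(7,3) S=102.6205 payoff=12.5795 vs cont=13.0212 → 13.0212 [wait]  node(7,4) S=133.3032 payoff=0.0000 vs cont=0.0000 → 0.0000 [wait]  node(7,5) S=173.1599 payoff=0.0000 vs cont=0.0000 → 0.0000 [wait]  node(7,6) S=224.9334 payoff=0.0000 vs cont=0.0000 → 0.0000 [wait]  node(7,7) S=292.1868 payoff=0.0000 vs cont=0.0000 → 0.0000 [wait]  ⇒ S*(7)=79.0001
t_6: node(6,0) S=53.3602 payoff=61.8398 vs cont=61.4385 → 61.8398 [stop]  node(6,1) S=69.3145 payoff=45.8855 vs cont=45.4842 → 45.8855 [stop]  node(6,2) S=90.0390 payoff=25.1610 vs cont=24.9713 → 25.1610 [stop]  node(6,3) S=116.9600 payoff=0.0000 vs cont=6.7387 → 6.7387 [wait]  node(6,4) S=151.9302 payoff=0.0000 vs cont=0.0000 → 0.0000 [wait]  node(6,5) S=197.3562 payoff=0.0000 vs cont=0.0000 → 0.0000 [wait]  node(6,6) S=256.3642 payoff=0.0000 vs cont=0.0000 → 0.0000 [wait]  ⇒ S*(6)=90.0390
t_5: node(5,0) S=60.8164 payoff=54.3836 vs cont=53.9823 → 54.3836 [stop]  node(5,1) S=79.0001 payoff=36.1999 vs cont=35.7986 → 36.1999 [stop]  node(5,2) S=102.6205 payoff=12.5795 vs cont=16.2491 → 16.2491 [wait]  node(5,3) S=133.3032 payoff=0.0000 vs cont=3.4874 → 3.4874 [wait]  node(5,4) S=173.1599 payoff=0.0000 vs cont=0.0000 → 0.0000 [wait]  node(5,5) S=224.9334 payoff=0.0000 vs cont=0.0000 → 0.0000 [wait]  ⇒ S*(5)=79.0001
t_4: node(4,0) S=69.3145 payoff=45.8855 vs cont=45.4842 → 45.8855 [stop]  node(4,1) S=90.0390 payoff=25.1610 vs cont=26.5174 → 26.5174 [wait]  node(4,2) S=116.9600 payoff=0.0000 vs cont=10.0796 → 10.0796 [wait]  node(4,3) S=151.9302 payoff=0.0000 vs cont=1.8048 → 1.8048 [wait]  node(4,4) S=197.3562 payoff=0.0000 vs cont=0.0000 → 0.0000 [wait]  ⇒ S*(4)=69.3145
t_3: node(3,0) S=79.0001 payoff=36.1999 vs cont=36.4483 → 36.4483 [wait]  node(3,1) S=102.6205 payoff=12.5795 vs cont=18.5513 → 18.5513 [wait]  node(3,2) S=133.3032 payoff=0.0000 vs cont=6.0809 → 6.0809 [wait]  node(3,3) S=173.1599 payoff=0.0000 vs cont=0.9340 → 0.9340 [wait]  ⇒ S*(3)=-
t_2: node(2,0) S=90.0390 payoff=25.1610 vs cont=27.7487 → 27.7487 [wait]  node(2,1) S=116.9600 payoff=0.0000 vs cont=12.5134 → 12.5134 [wait]  node(2,2) S=151.9302 payoff=0.0000 vs cont=3.5943 → 3.5943 [wait]  ⇒ S*(2)=-
t_1: node(1,0) S=102.6205 payoff=12.5795 vs cont=20.3543 → 20.3543 [wait]  node(1,1) S=133.3032 payoff=0.0000 vs cont=8.1976 → 8.1976 [wait]  ⇒ S*(1)=-
t_0: node(0,0) S=116.9600 payoff=0.0000 vs cont=14.4603 → 14.4603 [wait]  ⇒ S*(0)=-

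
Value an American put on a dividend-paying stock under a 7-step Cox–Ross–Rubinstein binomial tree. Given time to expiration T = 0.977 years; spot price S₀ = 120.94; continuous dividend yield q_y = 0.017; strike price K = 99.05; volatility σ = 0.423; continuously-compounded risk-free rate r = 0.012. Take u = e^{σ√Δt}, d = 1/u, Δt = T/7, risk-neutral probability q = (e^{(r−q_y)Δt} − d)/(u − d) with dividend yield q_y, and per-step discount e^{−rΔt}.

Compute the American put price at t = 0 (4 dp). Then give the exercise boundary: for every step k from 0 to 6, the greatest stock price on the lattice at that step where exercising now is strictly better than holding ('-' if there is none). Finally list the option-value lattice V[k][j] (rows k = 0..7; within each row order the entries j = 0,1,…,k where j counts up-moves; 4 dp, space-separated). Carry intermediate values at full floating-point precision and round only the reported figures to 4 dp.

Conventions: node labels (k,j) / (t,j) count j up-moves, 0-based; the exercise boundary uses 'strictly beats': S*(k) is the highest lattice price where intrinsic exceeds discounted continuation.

Δt=0.13957  u=1.17120  d=0.85382  q=0.45838  discount=0.99833
step 7 (expiry): payoffs max(K−S,0) = 59.0417 44.1702 23.7707 0.0000 0.0000 0.0000 0.0000 0.0000
step 6: (k=6,j=0): S=46.8578, K−S=52.1922, hold=52.1375 ⇒ V=52.1922 exercise | (k=6,j=1): S=64.2753, K−S=34.7747, hold=34.7612 ⇒ V=34.7747 exercise | (k=6,j=2): S=88.1672, K−S=10.8828, hold=12.8532 ⇒ V=12.8532 continue | (k=6,j=3): S=120.9400, K−S=0.0000, hold=0.0000 ⇒ V=0.0000 continue | (k=6,j=4): S=165.8948, K−S=0.0000, hold=0.0000 ⇒ V=0.0000 continue | (k=6,j=5): S=227.5598, K−S=0.0000, hold=0.0000 ⇒ V=0.0000 continue | (k=6,j=6): S=312.1465, K−S=0.0000, hold=0.0000 ⇒ V=0.0000 continue  boundary S*=64.2753
step 5: (k=5,j=0): S=54.8798, K−S=44.1702, hold=44.1345 ⇒ V=44.1702 exercise | (k=5,j=1): S=75.2793, K−S=23.7707, hold=24.6850 ⇒ V=24.6850 continue | (k=5,j=2): S=103.2615, K−S=0.0000, hold=6.9499 ⇒ V=6.9499 continue | (k=5,j=3): S=141.6450, K−S=0.0000, hold=0.0000 ⇒ V=0.0000 continue | (k=5,j=4): S=194.2962, K−S=0.0000, hold=0.0000 ⇒ V=0.0000 continue | (k=5,j=5): S=266.5183, K−S=0.0000, hold=0.0000 ⇒ V=0.0000 continue  boundary S*=54.8798
step 4: (k=4,j=0): S=64.2753, K−S=34.7747, hold=35.1796 ⇒ V=35.1796 continue | (k=4,j=1): S=88.1672, K−S=10.8828, hold=16.5280 ⇒ V=16.5280 continue | (k=4,j=2): S=120.9400, K−S=0.0000, hold=3.7580 ⇒ V=3.7580 continue | (k=4,j=3): S=165.8948, K−S=0.0000, hold=0.0000 ⇒ V=0.0000 continue | (k=4,j=4): S=227.5598, K−S=0.0000, hold=0.0000 ⇒ V=0.0000 continue  boundary S*=-
step 3: (k=3,j=0): S=75.2793, K−S=23.7707, hold=26.5856 ⇒ V=26.5856 continue | (k=3,j=1): S=103.2615, K−S=0.0000, hold=10.6566 ⇒ V=10.6566 continue | (k=3,j=2): S=141.6450, K−S=0.0000, hold=2.0320 ⇒ V=2.0320 continue | (k=3,j=3): S=194.2962, K−S=0.0000, hold=0.0000 ⇒ V=0.0000 continue  boundary S*=-
step 2: (k=2,j=0): S=88.1672, K−S=10.8828, hold=19.2519 ⇒ V=19.2519 continue | (k=2,j=1): S=120.9400, K−S=0.0000, hold=6.6921 ⇒ V=6.6921 continue | (k=2,j=2): S=165.8948, K−S=0.0000, hold=1.0987 ⇒ V=1.0987 continue  boundary S*=-
step 1: (k=1,j=0): S=103.2615, K−S=0.0000, hold=13.4722 ⇒ V=13.4722 continue | (k=1,j=1): S=141.6450, K−S=0.0000, hold=4.1213 ⇒ V=4.1213 continue  boundary S*=-
step 0: (k=0,j=0): S=120.9400, K−S=0.0000, hold=9.1706 ⇒ V=9.1706 continue  boundary S*=-

price = 9.1706
boundary = - - - - - 54.8798 64.2753
tree:
9.1706
13.4722 4.1213
19.2519 6.6921 1.0987
26.5856 10.6566 2.0320 0.0000
35.1796 16.5280 3.7580 0.0000 0.0000
44.1702 24.6850 6.9499 0.0000 0.0000 0.0000
52.1922 34.7747 12.8532 0.0000 0.0000 0.0000 0.0000
59.0417 44.1702 23.7707 0.0000 0.0000 0.0000 0.0000 0.0000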